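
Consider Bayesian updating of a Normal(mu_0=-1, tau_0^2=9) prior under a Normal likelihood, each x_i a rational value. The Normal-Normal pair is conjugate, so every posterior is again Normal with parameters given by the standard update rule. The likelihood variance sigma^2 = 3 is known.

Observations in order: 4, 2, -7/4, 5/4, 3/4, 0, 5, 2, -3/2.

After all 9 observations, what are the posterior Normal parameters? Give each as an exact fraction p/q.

mu_0=137/112, tau_0^2=9/28

obs 1: x=4 → posterior Normal(11/4, 9/4)
obs 2: x=2 → posterior Normal(17/7, 9/7)
obs 3: x=-7/4 → posterior Normal(47/40, 9/10)
obs 4: x=5/4 → posterior Normal(31/26, 9/13)
obs 5: x=3/4 → posterior Normal(71/64, 9/16)
obs 6: x=0 → posterior Normal(71/76, 9/19)
obs 7: x=5 → posterior Normal(131/88, 9/22)
obs 8: x=2 → posterior Normal(31/20, 9/25)
obs 9: x=-3/2 → posterior Normal(137/112, 9/28)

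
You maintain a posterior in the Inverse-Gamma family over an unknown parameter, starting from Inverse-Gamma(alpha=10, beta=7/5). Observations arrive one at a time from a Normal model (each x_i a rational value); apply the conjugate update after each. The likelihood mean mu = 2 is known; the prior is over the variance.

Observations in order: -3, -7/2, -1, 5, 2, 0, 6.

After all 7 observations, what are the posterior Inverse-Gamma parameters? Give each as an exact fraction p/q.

obs 1: x=-3 → posterior Inverse-Gamma(21/2, 139/10)
obs 2: x=-7/2 → posterior Inverse-Gamma(11, 1161/40)
obs 3: x=-1 → posterior Inverse-Gamma(23/2, 1341/40)
obs 4: x=5 → posterior Inverse-Gamma(12, 1521/40)
obs 5: x=2 → posterior Inverse-Gamma(25/2, 1521/40)
obs 6: x=0 → posterior Inverse-Gamma(13, 1601/40)
obs 7: x=6 → posterior Inverse-Gamma(27/2, 1921/40)

alpha=27/2, beta=1921/40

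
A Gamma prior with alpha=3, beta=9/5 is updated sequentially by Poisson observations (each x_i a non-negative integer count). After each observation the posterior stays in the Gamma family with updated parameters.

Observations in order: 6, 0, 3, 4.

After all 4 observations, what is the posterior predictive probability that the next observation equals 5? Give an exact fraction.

44575153124311871502777178125/532706938932110625656222646272

obs 1: x=6 → posterior Gamma(9, 14/5)
obs 2: x=0 → posterior Gamma(9, 19/5)
obs 3: x=3 → posterior Gamma(12, 24/5)
obs 4: x=4 → posterior Gamma(16, 29/5)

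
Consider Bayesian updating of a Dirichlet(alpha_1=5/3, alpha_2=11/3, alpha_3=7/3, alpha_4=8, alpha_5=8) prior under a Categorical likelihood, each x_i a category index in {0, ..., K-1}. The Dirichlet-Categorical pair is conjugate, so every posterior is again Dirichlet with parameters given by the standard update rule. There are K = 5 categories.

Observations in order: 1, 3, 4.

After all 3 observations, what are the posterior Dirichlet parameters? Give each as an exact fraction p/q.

alpha_1=5/3, alpha_2=14/3, alpha_3=7/3, alpha_4=9, alpha_5=9

obs 1: x=1 → posterior Dirichlet(5/3, 14/3, 7/3, 8, 8)
obs 2: x=3 → posterior Dirichlet(5/3, 14/3, 7/3, 9, 8)
obs 3: x=4 → posterior Dirichlet(5/3, 14/3, 7/3, 9, 9)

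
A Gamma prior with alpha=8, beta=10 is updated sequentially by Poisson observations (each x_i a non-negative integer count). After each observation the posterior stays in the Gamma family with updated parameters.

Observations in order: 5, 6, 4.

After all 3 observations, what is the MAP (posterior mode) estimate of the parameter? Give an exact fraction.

22/13

obs 1: x=5 → posterior Gamma(13, 11)
obs 2: x=6 → posterior Gamma(19, 12)
obs 3: x=4 → posterior Gamma(23, 13)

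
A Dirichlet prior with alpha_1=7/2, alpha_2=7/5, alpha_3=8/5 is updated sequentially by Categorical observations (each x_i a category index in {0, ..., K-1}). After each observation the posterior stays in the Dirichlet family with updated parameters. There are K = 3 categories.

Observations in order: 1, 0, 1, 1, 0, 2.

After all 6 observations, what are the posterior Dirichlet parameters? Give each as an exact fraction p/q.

obs 1: x=1 → posterior Dirichlet(7/2, 12/5, 8/5)
obs 2: x=0 → posterior Dirichlet(9/2, 12/5, 8/5)
obs 3: x=1 → posterior Dirichlet(9/2, 17/5, 8/5)
obs 4: x=1 → posterior Dirichlet(9/2, 22/5, 8/5)
obs 5: x=0 → posterior Dirichlet(11/2, 22/5, 8/5)
obs 6: x=2 → posterior Dirichlet(11/2, 22/5, 13/5)

alpha_1=11/2, alpha_2=22/5, alpha_3=13/5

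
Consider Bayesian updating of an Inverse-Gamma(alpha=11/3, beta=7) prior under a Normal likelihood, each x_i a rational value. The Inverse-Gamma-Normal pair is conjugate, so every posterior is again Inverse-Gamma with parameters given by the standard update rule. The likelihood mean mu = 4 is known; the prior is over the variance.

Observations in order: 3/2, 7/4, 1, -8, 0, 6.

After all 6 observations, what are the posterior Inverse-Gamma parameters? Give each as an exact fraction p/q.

alpha=20/3, beta=3173/32

obs 1: x=3/2 → posterior Inverse-Gamma(25/6, 81/8)
obs 2: x=7/4 → posterior Inverse-Gamma(14/3, 405/32)
obs 3: x=1 → posterior Inverse-Gamma(31/6, 549/32)
obs 4: x=-8 → posterior Inverse-Gamma(17/3, 2853/32)
obs 5: x=0 → posterior Inverse-Gamma(37/6, 3109/32)
obs 6: x=6 → posterior Inverse-Gamma(20/3, 3173/32)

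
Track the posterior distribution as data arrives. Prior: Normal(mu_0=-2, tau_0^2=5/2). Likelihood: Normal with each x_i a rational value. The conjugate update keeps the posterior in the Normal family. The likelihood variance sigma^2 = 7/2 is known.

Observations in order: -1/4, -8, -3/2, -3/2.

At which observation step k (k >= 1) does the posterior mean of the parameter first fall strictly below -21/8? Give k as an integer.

obs 1: x=-1/4 → posterior Normal(-61/48, 35/24)
obs 2: x=-8 → posterior Normal(-13/4, 35/34)
obs 3: x=-3/2 → posterior Normal(-251/88, 35/44)
obs 4: x=-3/2 → posterior Normal(-281/108, 35/54)

k = 2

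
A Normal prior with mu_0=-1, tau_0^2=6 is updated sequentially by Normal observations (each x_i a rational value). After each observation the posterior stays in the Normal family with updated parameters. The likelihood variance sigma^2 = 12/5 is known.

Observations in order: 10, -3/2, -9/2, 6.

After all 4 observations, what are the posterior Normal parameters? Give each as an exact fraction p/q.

mu_0=24/11, tau_0^2=6/11

obs 1: x=10 → posterior Normal(48/7, 12/7)
obs 2: x=-3/2 → posterior Normal(27/8, 1)
obs 3: x=-9/2 → posterior Normal(18/17, 12/17)
obs 4: x=6 → posterior Normal(24/11, 6/11)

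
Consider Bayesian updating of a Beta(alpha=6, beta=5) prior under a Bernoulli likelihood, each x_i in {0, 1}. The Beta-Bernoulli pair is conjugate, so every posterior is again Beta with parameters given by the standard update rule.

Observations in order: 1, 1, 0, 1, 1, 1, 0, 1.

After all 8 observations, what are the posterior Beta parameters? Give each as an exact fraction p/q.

obs 1: x=1 → posterior Beta(7, 5)
obs 2: x=1 → posterior Beta(8, 5)
obs 3: x=0 → posterior Beta(8, 6)
obs 4: x=1 → posterior Beta(9, 6)
obs 5: x=1 → posterior Beta(10, 6)
obs 6: x=1 → posterior Beta(11, 6)
obs 7: x=0 → posterior Beta(11, 7)
obs 8: x=1 → posterior Beta(12, 7)

alpha=12, beta=7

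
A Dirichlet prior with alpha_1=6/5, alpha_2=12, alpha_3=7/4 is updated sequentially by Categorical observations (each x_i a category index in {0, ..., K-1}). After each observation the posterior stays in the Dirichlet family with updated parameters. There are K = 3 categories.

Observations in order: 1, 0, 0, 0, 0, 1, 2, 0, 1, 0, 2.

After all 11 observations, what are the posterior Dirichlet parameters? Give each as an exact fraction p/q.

alpha_1=36/5, alpha_2=15, alpha_3=15/4

obs 1: x=1 → posterior Dirichlet(6/5, 13, 7/4)
obs 2: x=0 → posterior Dirichlet(11/5, 13, 7/4)
obs 3: x=0 → posterior Dirichlet(16/5, 13, 7/4)
obs 4: x=0 → posterior Dirichlet(21/5, 13, 7/4)
obs 5: x=0 → posterior Dirichlet(26/5, 13, 7/4)
obs 6: x=1 → posterior Dirichlet(26/5, 14, 7/4)
obs 7: x=2 → posterior Dirichlet(26/5, 14, 11/4)
obs 8: x=0 → posterior Dirichlet(31/5, 14, 11/4)
obs 9: x=1 → posterior Dirichlet(31/5, 15, 11/4)
obs 10: x=0 → posterior Dirichlet(36/5, 15, 11/4)
obs 11: x=2 → posterior Dirichlet(36/5, 15, 15/4)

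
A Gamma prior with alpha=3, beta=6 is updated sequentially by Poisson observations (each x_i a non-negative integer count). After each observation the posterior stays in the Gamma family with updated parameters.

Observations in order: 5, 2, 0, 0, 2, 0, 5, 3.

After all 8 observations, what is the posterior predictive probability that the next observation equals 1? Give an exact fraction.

obs 1: x=5 → posterior Gamma(8, 7)
obs 2: x=2 → posterior Gamma(10, 8)
obs 3: x=0 → posterior Gamma(10, 9)
obs 4: x=0 → posterior Gamma(10, 10)
obs 5: x=2 → posterior Gamma(12, 11)
obs 6: x=0 → posterior Gamma(12, 12)
obs 7: x=5 → posterior Gamma(17, 13)
obs 8: x=3 → posterior Gamma(20, 14)

334673021701139206242304/997577019023895263671875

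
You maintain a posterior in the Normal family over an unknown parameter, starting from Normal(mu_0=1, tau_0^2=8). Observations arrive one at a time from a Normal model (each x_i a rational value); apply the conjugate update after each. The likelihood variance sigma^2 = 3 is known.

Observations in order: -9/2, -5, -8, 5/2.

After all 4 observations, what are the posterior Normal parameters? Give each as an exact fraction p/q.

mu_0=-117/35, tau_0^2=24/35

obs 1: x=-9/2 → posterior Normal(-3, 24/11)
obs 2: x=-5 → posterior Normal(-73/19, 24/19)
obs 3: x=-8 → posterior Normal(-137/27, 8/9)
obs 4: x=5/2 → posterior Normal(-117/35, 24/35)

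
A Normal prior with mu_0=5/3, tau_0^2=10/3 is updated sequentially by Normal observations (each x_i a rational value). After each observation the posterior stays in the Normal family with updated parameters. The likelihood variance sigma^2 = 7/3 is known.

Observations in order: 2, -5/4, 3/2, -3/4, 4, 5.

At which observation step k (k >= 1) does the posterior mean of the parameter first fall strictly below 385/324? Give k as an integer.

k = 2

obs 1: x=2 → posterior Normal(95/51, 70/51)
obs 2: x=-5/4 → posterior Normal(115/162, 70/81)
obs 3: x=3/2 → posterior Normal(205/222, 70/111)
obs 4: x=-3/4 → posterior Normal(80/141, 70/141)
obs 5: x=4 → posterior Normal(200/171, 70/171)
obs 6: x=5 → posterior Normal(350/201, 70/201)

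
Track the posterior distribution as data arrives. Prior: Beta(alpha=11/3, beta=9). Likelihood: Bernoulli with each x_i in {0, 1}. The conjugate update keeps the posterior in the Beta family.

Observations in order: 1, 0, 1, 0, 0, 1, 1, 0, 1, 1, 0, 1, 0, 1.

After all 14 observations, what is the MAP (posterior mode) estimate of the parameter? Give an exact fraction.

16/37

obs 1: x=1 → posterior Beta(14/3, 9)
obs 2: x=0 → posterior Beta(14/3, 10)
obs 3: x=1 → posterior Beta(17/3, 10)
obs 4: x=0 → posterior Beta(17/3, 11)
obs 5: x=0 → posterior Beta(17/3, 12)
obs 6: x=1 → posterior Beta(20/3, 12)
obs 7: x=1 → posterior Beta(23/3, 12)
obs 8: x=0 → posterior Beta(23/3, 13)
obs 9: x=1 → posterior Beta(26/3, 13)
obs 10: x=1 → posterior Beta(29/3, 13)
obs 11: x=0 → posterior Beta(29/3, 14)
obs 12: x=1 → posterior Beta(32/3, 14)
obs 13: x=0 → posterior Beta(32/3, 15)
obs 14: x=1 → posterior Beta(35/3, 15)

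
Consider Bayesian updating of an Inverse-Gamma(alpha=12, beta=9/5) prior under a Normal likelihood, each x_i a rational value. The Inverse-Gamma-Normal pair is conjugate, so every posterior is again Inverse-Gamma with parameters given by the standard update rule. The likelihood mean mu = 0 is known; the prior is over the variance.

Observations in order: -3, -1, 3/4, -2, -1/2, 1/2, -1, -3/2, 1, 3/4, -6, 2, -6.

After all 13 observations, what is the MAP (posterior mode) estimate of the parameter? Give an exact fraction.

3979/1560

obs 1: x=-3 → posterior Inverse-Gamma(25/2, 63/10)
obs 2: x=-1 → posterior Inverse-Gamma(13, 34/5)
obs 3: x=3/4 → posterior Inverse-Gamma(27/2, 1133/160)
obs 4: x=-2 → posterior Inverse-Gamma(14, 1453/160)
obs 5: x=-1/2 → posterior Inverse-Gamma(29/2, 1473/160)
obs 6: x=1/2 → posterior Inverse-Gamma(15, 1493/160)
obs 7: x=-1 → posterior Inverse-Gamma(31/2, 1573/160)
obs 8: x=-3/2 → posterior Inverse-Gamma(16, 1753/160)
obs 9: x=1 → posterior Inverse-Gamma(33/2, 1833/160)
obs 10: x=3/4 → posterior Inverse-Gamma(17, 939/80)
obs 11: x=-6 → posterior Inverse-Gamma(35/2, 2379/80)
obs 12: x=2 → posterior Inverse-Gamma(18, 2539/80)
obs 13: x=-6 → posterior Inverse-Gamma(37/2, 3979/80)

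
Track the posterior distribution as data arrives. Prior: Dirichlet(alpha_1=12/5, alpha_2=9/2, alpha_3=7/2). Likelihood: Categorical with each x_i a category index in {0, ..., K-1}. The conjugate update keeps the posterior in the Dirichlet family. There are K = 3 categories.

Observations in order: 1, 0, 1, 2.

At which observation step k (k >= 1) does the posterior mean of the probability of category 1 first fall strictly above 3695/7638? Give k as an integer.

obs 1: x=1 → posterior Dirichlet(12/5, 11/2, 7/2)
obs 2: x=0 → posterior Dirichlet(17/5, 11/2, 7/2)
obs 3: x=1 → posterior Dirichlet(17/5, 13/2, 7/2)
obs 4: x=2 → posterior Dirichlet(17/5, 13/2, 9/2)

k = 3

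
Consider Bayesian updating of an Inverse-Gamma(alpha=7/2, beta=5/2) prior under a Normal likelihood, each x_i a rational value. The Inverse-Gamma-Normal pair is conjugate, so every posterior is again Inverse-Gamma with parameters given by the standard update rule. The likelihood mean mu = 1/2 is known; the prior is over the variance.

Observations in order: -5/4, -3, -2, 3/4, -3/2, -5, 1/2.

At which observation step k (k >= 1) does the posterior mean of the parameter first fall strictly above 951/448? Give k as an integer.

k = 2

obs 1: x=-5/4 → posterior Inverse-Gamma(4, 129/32)
obs 2: x=-3 → posterior Inverse-Gamma(9/2, 325/32)
obs 3: x=-2 → posterior Inverse-Gamma(5, 425/32)
obs 4: x=3/4 → posterior Inverse-Gamma(11/2, 213/16)
obs 5: x=-3/2 → posterior Inverse-Gamma(6, 245/16)
obs 6: x=-5 → posterior Inverse-Gamma(13/2, 487/16)
obs 7: x=1/2 → posterior Inverse-Gamma(7, 487/16)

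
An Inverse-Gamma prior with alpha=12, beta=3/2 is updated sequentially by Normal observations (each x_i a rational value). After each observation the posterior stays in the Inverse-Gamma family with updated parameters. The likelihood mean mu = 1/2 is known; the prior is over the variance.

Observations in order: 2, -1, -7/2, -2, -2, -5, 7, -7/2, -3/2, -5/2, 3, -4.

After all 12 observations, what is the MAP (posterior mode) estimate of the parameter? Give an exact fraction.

82/19

obs 1: x=2 → posterior Inverse-Gamma(25/2, 21/8)
obs 2: x=-1 → posterior Inverse-Gamma(13, 15/4)
obs 3: x=-7/2 → posterior Inverse-Gamma(27/2, 47/4)
obs 4: x=-2 → posterior Inverse-Gamma(14, 119/8)
obs 5: x=-2 → posterior Inverse-Gamma(29/2, 18)
obs 6: x=-5 → posterior Inverse-Gamma(15, 265/8)
obs 7: x=7 → posterior Inverse-Gamma(31/2, 217/4)
obs 8: x=-7/2 → posterior Inverse-Gamma(16, 249/4)
obs 9: x=-3/2 → posterior Inverse-Gamma(33/2, 257/4)
obs 10: x=-5/2 → posterior Inverse-Gamma(17, 275/4)
obs 11: x=3 → posterior Inverse-Gamma(35/2, 575/8)
obs 12: x=-4 → posterior Inverse-Gamma(18, 82)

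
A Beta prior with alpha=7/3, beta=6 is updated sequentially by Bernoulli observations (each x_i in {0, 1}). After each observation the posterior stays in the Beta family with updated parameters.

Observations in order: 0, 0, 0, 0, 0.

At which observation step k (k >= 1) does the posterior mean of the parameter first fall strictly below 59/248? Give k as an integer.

obs 1: x=0 → posterior Beta(7/3, 7)
obs 2: x=0 → posterior Beta(7/3, 8)
obs 3: x=0 → posterior Beta(7/3, 9)
obs 4: x=0 → posterior Beta(7/3, 10)
obs 5: x=0 → posterior Beta(7/3, 11)

k = 2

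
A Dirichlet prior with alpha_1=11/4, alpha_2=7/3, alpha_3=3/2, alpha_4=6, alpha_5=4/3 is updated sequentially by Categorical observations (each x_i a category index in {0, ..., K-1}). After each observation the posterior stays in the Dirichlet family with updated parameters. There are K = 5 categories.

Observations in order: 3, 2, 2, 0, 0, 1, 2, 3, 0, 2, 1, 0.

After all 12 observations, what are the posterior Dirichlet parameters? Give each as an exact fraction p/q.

alpha_1=27/4, alpha_2=13/3, alpha_3=11/2, alpha_4=8, alpha_5=4/3

obs 1: x=3 → posterior Dirichlet(11/4, 7/3, 3/2, 7, 4/3)
obs 2: x=2 → posterior Dirichlet(11/4, 7/3, 5/2, 7, 4/3)
obs 3: x=2 → posterior Dirichlet(11/4, 7/3, 7/2, 7, 4/3)
obs 4: x=0 → posterior Dirichlet(15/4, 7/3, 7/2, 7, 4/3)
obs 5: x=0 → posterior Dirichlet(19/4, 7/3, 7/2, 7, 4/3)
obs 6: x=1 → posterior Dirichlet(19/4, 10/3, 7/2, 7, 4/3)
obs 7: x=2 → posterior Dirichlet(19/4, 10/3, 9/2, 7, 4/3)
obs 8: x=3 → posterior Dirichlet(19/4, 10/3, 9/2, 8, 4/3)
obs 9: x=0 → posterior Dirichlet(23/4, 10/3, 9/2, 8, 4/3)
obs 10: x=2 → posterior Dirichlet(23/4, 10/3, 11/2, 8, 4/3)
obs 11: x=1 → posterior Dirichlet(23/4, 13/3, 11/2, 8, 4/3)
obs 12: x=0 → posterior Dirichlet(27/4, 13/3, 11/2, 8, 4/3)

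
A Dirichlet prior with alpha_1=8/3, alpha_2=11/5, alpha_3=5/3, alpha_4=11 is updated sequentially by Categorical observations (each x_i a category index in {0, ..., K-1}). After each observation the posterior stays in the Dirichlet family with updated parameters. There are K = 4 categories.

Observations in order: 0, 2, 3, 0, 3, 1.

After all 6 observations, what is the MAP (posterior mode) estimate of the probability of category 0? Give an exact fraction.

55/293

obs 1: x=0 → posterior Dirichlet(11/3, 11/5, 5/3, 11)
obs 2: x=2 → posterior Dirichlet(11/3, 11/5, 8/3, 11)
obs 3: x=3 → posterior Dirichlet(11/3, 11/5, 8/3, 12)
obs 4: x=0 → posterior Dirichlet(14/3, 11/5, 8/3, 12)
obs 5: x=3 → posterior Dirichlet(14/3, 11/5, 8/3, 13)
obs 6: x=1 → posterior Dirichlet(14/3, 16/5, 8/3, 13)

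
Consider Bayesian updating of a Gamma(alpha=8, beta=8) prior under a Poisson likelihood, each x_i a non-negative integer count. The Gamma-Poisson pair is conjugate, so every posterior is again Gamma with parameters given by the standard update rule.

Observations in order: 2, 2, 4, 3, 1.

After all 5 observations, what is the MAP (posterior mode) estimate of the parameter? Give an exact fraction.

obs 1: x=2 → posterior Gamma(10, 9)
obs 2: x=2 → posterior Gamma(12, 10)
obs 3: x=4 → posterior Gamma(16, 11)
obs 4: x=3 → posterior Gamma(19, 12)
obs 5: x=1 → posterior Gamma(20, 13)

19/13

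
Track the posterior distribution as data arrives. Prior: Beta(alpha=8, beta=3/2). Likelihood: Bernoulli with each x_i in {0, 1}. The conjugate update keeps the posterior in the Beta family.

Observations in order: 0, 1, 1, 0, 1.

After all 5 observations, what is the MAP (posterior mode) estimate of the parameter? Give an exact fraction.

obs 1: x=0 → posterior Beta(8, 5/2)
obs 2: x=1 → posterior Beta(9, 5/2)
obs 3: x=1 → posterior Beta(10, 5/2)
obs 4: x=0 → posterior Beta(10, 7/2)
obs 5: x=1 → posterior Beta(11, 7/2)

4/5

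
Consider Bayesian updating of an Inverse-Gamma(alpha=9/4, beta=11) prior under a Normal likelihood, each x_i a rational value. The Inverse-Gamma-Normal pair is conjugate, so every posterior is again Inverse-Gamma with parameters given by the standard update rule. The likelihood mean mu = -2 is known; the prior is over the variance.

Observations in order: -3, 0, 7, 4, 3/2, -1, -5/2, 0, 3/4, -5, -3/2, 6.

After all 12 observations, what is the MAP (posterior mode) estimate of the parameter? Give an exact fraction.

3877/296

obs 1: x=-3 → posterior Inverse-Gamma(11/4, 23/2)
obs 2: x=0 → posterior Inverse-Gamma(13/4, 27/2)
obs 3: x=7 → posterior Inverse-Gamma(15/4, 54)
obs 4: x=4 → posterior Inverse-Gamma(17/4, 72)
obs 5: x=3/2 → posterior Inverse-Gamma(19/4, 625/8)
obs 6: x=-1 → posterior Inverse-Gamma(21/4, 629/8)
obs 7: x=-5/2 → posterior Inverse-Gamma(23/4, 315/4)
obs 8: x=0 → posterior Inverse-Gamma(25/4, 323/4)
obs 9: x=3/4 → posterior Inverse-Gamma(27/4, 2705/32)
obs 10: x=-5 → posterior Inverse-Gamma(29/4, 2849/32)
obs 11: x=-3/2 → posterior Inverse-Gamma(31/4, 2853/32)
obs 12: x=6 → posterior Inverse-Gamma(33/4, 3877/32)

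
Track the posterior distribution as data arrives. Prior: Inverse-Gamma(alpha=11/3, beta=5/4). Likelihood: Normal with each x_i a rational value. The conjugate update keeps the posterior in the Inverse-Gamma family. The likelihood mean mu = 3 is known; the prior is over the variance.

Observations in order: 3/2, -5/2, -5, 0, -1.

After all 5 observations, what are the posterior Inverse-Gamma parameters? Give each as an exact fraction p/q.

obs 1: x=3/2 → posterior Inverse-Gamma(25/6, 19/8)
obs 2: x=-5/2 → posterior Inverse-Gamma(14/3, 35/2)
obs 3: x=-5 → posterior Inverse-Gamma(31/6, 99/2)
obs 4: x=0 → posterior Inverse-Gamma(17/3, 54)
obs 5: x=-1 → posterior Inverse-Gamma(37/6, 62)

alpha=37/6, beta=62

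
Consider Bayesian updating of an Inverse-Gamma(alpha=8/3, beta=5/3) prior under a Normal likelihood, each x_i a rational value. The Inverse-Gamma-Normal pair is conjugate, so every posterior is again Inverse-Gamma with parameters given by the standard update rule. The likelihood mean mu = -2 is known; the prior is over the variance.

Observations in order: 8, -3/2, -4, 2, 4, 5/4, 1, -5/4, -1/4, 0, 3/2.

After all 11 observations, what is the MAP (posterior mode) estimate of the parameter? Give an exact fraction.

obs 1: x=8 → posterior Inverse-Gamma(19/6, 155/3)
obs 2: x=-3/2 → posterior Inverse-Gamma(11/3, 1243/24)
obs 3: x=-4 → posterior Inverse-Gamma(25/6, 1291/24)
obs 4: x=2 → posterior Inverse-Gamma(14/3, 1483/24)
obs 5: x=4 → posterior Inverse-Gamma(31/6, 1915/24)
obs 6: x=5/4 → posterior Inverse-Gamma(17/3, 8167/96)
obs 7: x=1 → posterior Inverse-Gamma(37/6, 8599/96)
obs 8: x=-5/4 → posterior Inverse-Gamma(20/3, 4313/48)
obs 9: x=-1/4 → posterior Inverse-Gamma(43/6, 8773/96)
obs 10: x=0 → posterior Inverse-Gamma(23/3, 8965/96)
obs 11: x=3/2 → posterior Inverse-Gamma(49/6, 9553/96)

9553/880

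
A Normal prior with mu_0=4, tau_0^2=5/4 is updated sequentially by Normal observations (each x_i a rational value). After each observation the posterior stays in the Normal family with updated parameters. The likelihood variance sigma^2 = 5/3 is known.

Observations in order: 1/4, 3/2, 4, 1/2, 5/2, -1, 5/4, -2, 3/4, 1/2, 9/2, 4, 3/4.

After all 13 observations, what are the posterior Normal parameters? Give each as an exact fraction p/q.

obs 1: x=1/4 → posterior Normal(67/28, 5/7)
obs 2: x=3/2 → posterior Normal(17/8, 1/2)
obs 3: x=4 → posterior Normal(133/52, 5/13)
obs 4: x=1/2 → posterior Normal(139/64, 5/16)
obs 5: x=5/2 → posterior Normal(169/76, 5/19)
obs 6: x=-1 → posterior Normal(157/88, 5/22)
obs 7: x=5/4 → posterior Normal(43/25, 1/5)
obs 8: x=-2 → posterior Normal(37/28, 5/28)
obs 9: x=3/4 → posterior Normal(157/124, 5/31)
obs 10: x=1/2 → posterior Normal(163/136, 5/34)
obs 11: x=9/2 → posterior Normal(217/148, 5/37)
obs 12: x=4 → posterior Normal(53/32, 1/8)
obs 13: x=3/4 → posterior Normal(137/86, 5/43)

mu_0=137/86, tau_0^2=5/43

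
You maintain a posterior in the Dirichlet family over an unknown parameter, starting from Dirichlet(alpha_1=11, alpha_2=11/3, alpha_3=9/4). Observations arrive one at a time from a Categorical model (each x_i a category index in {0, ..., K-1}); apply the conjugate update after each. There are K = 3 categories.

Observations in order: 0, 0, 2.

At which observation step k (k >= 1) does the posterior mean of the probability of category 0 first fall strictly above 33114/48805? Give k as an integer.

obs 1: x=0 → posterior Dirichlet(12, 11/3, 9/4)
obs 2: x=0 → posterior Dirichlet(13, 11/3, 9/4)
obs 3: x=2 → posterior Dirichlet(13, 11/3, 13/4)

k = 2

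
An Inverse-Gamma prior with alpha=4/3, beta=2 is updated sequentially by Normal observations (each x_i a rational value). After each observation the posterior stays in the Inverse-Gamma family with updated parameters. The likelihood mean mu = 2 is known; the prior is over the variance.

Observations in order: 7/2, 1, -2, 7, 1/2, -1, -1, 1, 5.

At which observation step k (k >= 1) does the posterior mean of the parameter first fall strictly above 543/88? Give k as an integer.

obs 1: x=7/2 → posterior Inverse-Gamma(11/6, 25/8)
obs 2: x=1 → posterior Inverse-Gamma(7/3, 29/8)
obs 3: x=-2 → posterior Inverse-Gamma(17/6, 93/8)
obs 4: x=7 → posterior Inverse-Gamma(10/3, 193/8)
obs 5: x=1/2 → posterior Inverse-Gamma(23/6, 101/4)
obs 6: x=-1 → posterior Inverse-Gamma(13/3, 119/4)
obs 7: x=-1 → posterior Inverse-Gamma(29/6, 137/4)
obs 8: x=1 → posterior Inverse-Gamma(16/3, 139/4)
obs 9: x=5 → posterior Inverse-Gamma(35/6, 157/4)

k = 3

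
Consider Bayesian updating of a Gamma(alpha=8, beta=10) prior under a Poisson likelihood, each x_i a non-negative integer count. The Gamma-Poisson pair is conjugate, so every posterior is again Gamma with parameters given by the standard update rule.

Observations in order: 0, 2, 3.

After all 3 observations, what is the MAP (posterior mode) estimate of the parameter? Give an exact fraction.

obs 1: x=0 → posterior Gamma(8, 11)
obs 2: x=2 → posterior Gamma(10, 12)
obs 3: x=3 → posterior Gamma(13, 13)

12/13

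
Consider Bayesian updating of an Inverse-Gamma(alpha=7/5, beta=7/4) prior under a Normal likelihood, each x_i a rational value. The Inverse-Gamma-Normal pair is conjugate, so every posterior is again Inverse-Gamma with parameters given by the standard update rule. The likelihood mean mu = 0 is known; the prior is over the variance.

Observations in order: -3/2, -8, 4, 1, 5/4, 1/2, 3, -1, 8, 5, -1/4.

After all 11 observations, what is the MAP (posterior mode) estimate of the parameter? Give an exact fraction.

95/8

obs 1: x=-3/2 → posterior Inverse-Gamma(19/10, 23/8)
obs 2: x=-8 → posterior Inverse-Gamma(12/5, 279/8)
obs 3: x=4 → posterior Inverse-Gamma(29/10, 343/8)
obs 4: x=1 → posterior Inverse-Gamma(17/5, 347/8)
obs 5: x=5/4 → posterior Inverse-Gamma(39/10, 1413/32)
obs 6: x=1/2 → posterior Inverse-Gamma(22/5, 1417/32)
obs 7: x=3 → posterior Inverse-Gamma(49/10, 1561/32)
obs 8: x=-1 → posterior Inverse-Gamma(27/5, 1577/32)
obs 9: x=8 → posterior Inverse-Gamma(59/10, 2601/32)
obs 10: x=5 → posterior Inverse-Gamma(32/5, 3001/32)
obs 11: x=-1/4 → posterior Inverse-Gamma(69/10, 1501/16)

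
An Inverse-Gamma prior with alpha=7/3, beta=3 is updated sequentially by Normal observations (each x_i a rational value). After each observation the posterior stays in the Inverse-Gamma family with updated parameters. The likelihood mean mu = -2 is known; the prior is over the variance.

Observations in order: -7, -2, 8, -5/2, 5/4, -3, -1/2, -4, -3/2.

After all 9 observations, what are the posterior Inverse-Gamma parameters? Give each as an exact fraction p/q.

obs 1: x=-7 → posterior Inverse-Gamma(17/6, 31/2)
obs 2: x=-2 → posterior Inverse-Gamma(10/3, 31/2)
obs 3: x=8 → posterior Inverse-Gamma(23/6, 131/2)
obs 4: x=-5/2 → posterior Inverse-Gamma(13/3, 525/8)
obs 5: x=5/4 → posterior Inverse-Gamma(29/6, 2269/32)
obs 6: x=-3 → posterior Inverse-Gamma(16/3, 2285/32)
obs 7: x=-1/2 → posterior Inverse-Gamma(35/6, 2321/32)
obs 8: x=-4 → posterior Inverse-Gamma(19/3, 2385/32)
obs 9: x=-3/2 → posterior Inverse-Gamma(41/6, 2389/32)

alpha=41/6, beta=2389/32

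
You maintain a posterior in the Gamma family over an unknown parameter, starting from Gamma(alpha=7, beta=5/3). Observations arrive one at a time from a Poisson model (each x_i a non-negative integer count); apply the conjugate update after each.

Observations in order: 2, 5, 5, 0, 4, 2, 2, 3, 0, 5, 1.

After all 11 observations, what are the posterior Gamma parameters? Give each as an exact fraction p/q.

obs 1: x=2 → posterior Gamma(9, 8/3)
obs 2: x=5 → posterior Gamma(14, 11/3)
obs 3: x=5 → posterior Gamma(19, 14/3)
obs 4: x=0 → posterior Gamma(19, 17/3)
obs 5: x=4 → posterior Gamma(23, 20/3)
obs 6: x=2 → posterior Gamma(25, 23/3)
obs 7: x=2 → posterior Gamma(27, 26/3)
obs 8: x=3 → posterior Gamma(30, 29/3)
obs 9: x=0 → posterior Gamma(30, 32/3)
obs 10: x=5 → posterior Gamma(35, 35/3)
obs 11: x=1 → posterior Gamma(36, 38/3)

alpha=36, beta=38/3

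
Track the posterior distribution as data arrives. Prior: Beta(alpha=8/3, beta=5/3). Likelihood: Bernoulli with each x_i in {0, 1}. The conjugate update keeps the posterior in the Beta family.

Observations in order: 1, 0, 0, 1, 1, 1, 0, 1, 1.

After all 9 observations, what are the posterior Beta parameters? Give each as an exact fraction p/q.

obs 1: x=1 → posterior Beta(11/3, 5/3)
obs 2: x=0 → posterior Beta(11/3, 8/3)
obs 3: x=0 → posterior Beta(11/3, 11/3)
obs 4: x=1 → posterior Beta(14/3, 11/3)
obs 5: x=1 → posterior Beta(17/3, 11/3)
obs 6: x=1 → posterior Beta(20/3, 11/3)
obs 7: x=0 → posterior Beta(20/3, 14/3)
obs 8: x=1 → posterior Beta(23/3, 14/3)
obs 9: x=1 → posterior Beta(26/3, 14/3)

alpha=26/3, beta=14/3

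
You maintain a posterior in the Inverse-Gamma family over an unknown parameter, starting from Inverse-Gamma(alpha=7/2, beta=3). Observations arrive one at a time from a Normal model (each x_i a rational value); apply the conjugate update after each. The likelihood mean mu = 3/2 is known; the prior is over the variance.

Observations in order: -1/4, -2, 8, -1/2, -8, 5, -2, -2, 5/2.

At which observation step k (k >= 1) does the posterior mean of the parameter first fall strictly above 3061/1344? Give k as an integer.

obs 1: x=-1/4 → posterior Inverse-Gamma(4, 145/32)
obs 2: x=-2 → posterior Inverse-Gamma(9/2, 341/32)
obs 3: x=8 → posterior Inverse-Gamma(5, 1017/32)
obs 4: x=-1/2 → posterior Inverse-Gamma(11/2, 1081/32)
obs 5: x=-8 → posterior Inverse-Gamma(6, 2525/32)
obs 6: x=5 → posterior Inverse-Gamma(13/2, 2721/32)
obs 7: x=-2 → posterior Inverse-Gamma(7, 2917/32)
obs 8: x=-2 → posterior Inverse-Gamma(15/2, 3113/32)
obs 9: x=5/2 → posterior Inverse-Gamma(8, 3129/32)

k = 2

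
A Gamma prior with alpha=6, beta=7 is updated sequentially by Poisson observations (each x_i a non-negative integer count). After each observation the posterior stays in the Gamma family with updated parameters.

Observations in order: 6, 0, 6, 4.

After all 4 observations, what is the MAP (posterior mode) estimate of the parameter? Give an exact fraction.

21/11

obs 1: x=6 → posterior Gamma(12, 8)
obs 2: x=0 → posterior Gamma(12, 9)
obs 3: x=6 → posterior Gamma(18, 10)
obs 4: x=4 → posterior Gamma(22, 11)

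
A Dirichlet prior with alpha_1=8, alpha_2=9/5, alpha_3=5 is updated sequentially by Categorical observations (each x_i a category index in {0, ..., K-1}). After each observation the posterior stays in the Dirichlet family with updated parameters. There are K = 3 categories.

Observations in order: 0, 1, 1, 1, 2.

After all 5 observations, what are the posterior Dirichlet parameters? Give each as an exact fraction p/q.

alpha_1=9, alpha_2=24/5, alpha_3=6

obs 1: x=0 → posterior Dirichlet(9, 9/5, 5)
obs 2: x=1 → posterior Dirichlet(9, 14/5, 5)
obs 3: x=1 → posterior Dirichlet(9, 19/5, 5)
obs 4: x=1 → posterior Dirichlet(9, 24/5, 5)
obs 5: x=2 → posterior Dirichlet(9, 24/5, 6)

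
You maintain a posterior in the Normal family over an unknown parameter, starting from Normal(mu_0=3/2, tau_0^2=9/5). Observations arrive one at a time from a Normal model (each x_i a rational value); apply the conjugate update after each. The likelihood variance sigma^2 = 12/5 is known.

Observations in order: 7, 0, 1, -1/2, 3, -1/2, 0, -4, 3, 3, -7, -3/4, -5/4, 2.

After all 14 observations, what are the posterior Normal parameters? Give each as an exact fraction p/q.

mu_0=21/46, tau_0^2=18/115

obs 1: x=7 → posterior Normal(27/7, 36/35)
obs 2: x=0 → posterior Normal(27/10, 18/25)
obs 3: x=1 → posterior Normal(30/13, 36/65)
obs 4: x=-1/2 → posterior Normal(57/32, 9/20)
obs 5: x=3 → posterior Normal(75/38, 36/95)
obs 6: x=-1/2 → posterior Normal(18/11, 18/55)
obs 7: x=0 → posterior Normal(36/25, 36/125)
obs 8: x=-4 → posterior Normal(6/7, 9/35)
obs 9: x=3 → posterior Normal(33/31, 36/155)
obs 10: x=3 → posterior Normal(21/17, 18/85)
obs 11: x=-7 → posterior Normal(21/37, 36/185)
obs 12: x=-3/4 → posterior Normal(15/32, 9/50)
obs 13: x=-5/4 → posterior Normal(15/43, 36/215)
obs 14: x=2 → posterior Normal(21/46, 18/115)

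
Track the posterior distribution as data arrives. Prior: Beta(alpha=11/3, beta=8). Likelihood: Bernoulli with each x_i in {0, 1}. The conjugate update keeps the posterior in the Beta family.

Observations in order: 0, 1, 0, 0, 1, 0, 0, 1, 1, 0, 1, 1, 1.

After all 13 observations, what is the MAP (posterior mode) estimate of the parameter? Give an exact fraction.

29/68

obs 1: x=0 → posterior Beta(11/3, 9)
obs 2: x=1 → posterior Beta(14/3, 9)
obs 3: x=0 → posterior Beta(14/3, 10)
obs 4: x=0 → posterior Beta(14/3, 11)
obs 5: x=1 → posterior Beta(17/3, 11)
obs 6: x=0 → posterior Beta(17/3, 12)
obs 7: x=0 → posterior Beta(17/3, 13)
obs 8: x=1 → posterior Beta(20/3, 13)
obs 9: x=1 → posterior Beta(23/3, 13)
obs 10: x=0 → posterior Beta(23/3, 14)
obs 11: x=1 → posterior Beta(26/3, 14)
obs 12: x=1 → posterior Beta(29/3, 14)
obs 13: x=1 → posterior Beta(32/3, 14)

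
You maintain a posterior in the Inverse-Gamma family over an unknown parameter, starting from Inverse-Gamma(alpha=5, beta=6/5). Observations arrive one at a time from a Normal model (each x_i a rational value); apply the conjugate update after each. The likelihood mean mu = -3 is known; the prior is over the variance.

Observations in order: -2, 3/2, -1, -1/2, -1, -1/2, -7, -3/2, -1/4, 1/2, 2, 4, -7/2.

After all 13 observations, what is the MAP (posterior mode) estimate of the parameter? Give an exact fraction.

12517/2000

obs 1: x=-2 → posterior Inverse-Gamma(11/2, 17/10)
obs 2: x=3/2 → posterior Inverse-Gamma(6, 473/40)
obs 3: x=-1 → posterior Inverse-Gamma(13/2, 553/40)
obs 4: x=-1/2 → posterior Inverse-Gamma(7, 339/20)
obs 5: x=-1 → posterior Inverse-Gamma(15/2, 379/20)
obs 6: x=-1/2 → posterior Inverse-Gamma(8, 883/40)
obs 7: x=-7 → posterior Inverse-Gamma(17/2, 1203/40)
obs 8: x=-3/2 → posterior Inverse-Gamma(9, 156/5)
obs 9: x=-1/4 → posterior Inverse-Gamma(19/2, 5597/160)
obs 10: x=1/2 → posterior Inverse-Gamma(10, 6577/160)
obs 11: x=2 → posterior Inverse-Gamma(21/2, 8577/160)
obs 12: x=4 → posterior Inverse-Gamma(11, 12497/160)
obs 13: x=-7/2 → posterior Inverse-Gamma(23/2, 12517/160)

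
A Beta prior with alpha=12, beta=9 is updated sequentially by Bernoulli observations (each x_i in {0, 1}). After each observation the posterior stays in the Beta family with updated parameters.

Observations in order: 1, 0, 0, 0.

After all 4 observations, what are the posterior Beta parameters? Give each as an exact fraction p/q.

alpha=13, beta=12

obs 1: x=1 → posterior Beta(13, 9)
obs 2: x=0 → posterior Beta(13, 10)
obs 3: x=0 → posterior Beta(13, 11)
obs 4: x=0 → posterior Beta(13, 12)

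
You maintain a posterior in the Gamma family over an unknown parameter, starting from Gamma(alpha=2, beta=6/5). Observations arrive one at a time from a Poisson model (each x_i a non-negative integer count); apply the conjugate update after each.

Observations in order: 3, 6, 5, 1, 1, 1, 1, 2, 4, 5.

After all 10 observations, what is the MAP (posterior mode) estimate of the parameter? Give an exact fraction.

75/28

obs 1: x=3 → posterior Gamma(5, 11/5)
obs 2: x=6 → posterior Gamma(11, 16/5)
obs 3: x=5 → posterior Gamma(16, 21/5)
obs 4: x=1 → posterior Gamma(17, 26/5)
obs 5: x=1 → posterior Gamma(18, 31/5)
obs 6: x=1 → posterior Gamma(19, 36/5)
obs 7: x=1 → posterior Gamma(20, 41/5)
obs 8: x=2 → posterior Gamma(22, 46/5)
obs 9: x=4 → posterior Gamma(26, 51/5)
obs 10: x=5 → posterior Gamma(31, 56/5)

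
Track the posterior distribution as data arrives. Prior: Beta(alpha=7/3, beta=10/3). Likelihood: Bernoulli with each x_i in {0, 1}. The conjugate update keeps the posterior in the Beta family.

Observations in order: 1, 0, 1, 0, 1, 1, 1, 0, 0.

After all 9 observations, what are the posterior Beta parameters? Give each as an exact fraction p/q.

alpha=22/3, beta=22/3

obs 1: x=1 → posterior Beta(10/3, 10/3)
obs 2: x=0 → posterior Beta(10/3, 13/3)
obs 3: x=1 → posterior Beta(13/3, 13/3)
obs 4: x=0 → posterior Beta(13/3, 16/3)
obs 5: x=1 → posterior Beta(16/3, 16/3)
obs 6: x=1 → posterior Beta(19/3, 16/3)
obs 7: x=1 → posterior Beta(22/3, 16/3)
obs 8: x=0 → posterior Beta(22/3, 19/3)
obs 9: x=0 → posterior Beta(22/3, 22/3)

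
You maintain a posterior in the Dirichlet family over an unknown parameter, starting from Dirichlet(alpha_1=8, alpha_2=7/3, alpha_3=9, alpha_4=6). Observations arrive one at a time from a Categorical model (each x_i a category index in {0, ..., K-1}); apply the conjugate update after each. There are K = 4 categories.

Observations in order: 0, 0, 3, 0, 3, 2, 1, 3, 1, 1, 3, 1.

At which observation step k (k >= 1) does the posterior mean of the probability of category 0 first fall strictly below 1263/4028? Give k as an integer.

obs 1: x=0 → posterior Dirichlet(9, 7/3, 9, 6)
obs 2: x=0 → posterior Dirichlet(10, 7/3, 9, 6)
obs 3: x=3 → posterior Dirichlet(10, 7/3, 9, 7)
obs 4: x=0 → posterior Dirichlet(11, 7/3, 9, 7)
obs 5: x=3 → posterior Dirichlet(11, 7/3, 9, 8)
obs 6: x=2 → posterior Dirichlet(11, 7/3, 10, 8)
obs 7: x=1 → posterior Dirichlet(11, 10/3, 10, 8)
obs 8: x=3 → posterior Dirichlet(11, 10/3, 10, 9)
obs 9: x=1 → posterior Dirichlet(11, 13/3, 10, 9)
obs 10: x=1 → posterior Dirichlet(11, 16/3, 10, 9)
obs 11: x=3 → posterior Dirichlet(11, 16/3, 10, 10)
obs 12: x=1 → posterior Dirichlet(11, 19/3, 10, 10)

k = 10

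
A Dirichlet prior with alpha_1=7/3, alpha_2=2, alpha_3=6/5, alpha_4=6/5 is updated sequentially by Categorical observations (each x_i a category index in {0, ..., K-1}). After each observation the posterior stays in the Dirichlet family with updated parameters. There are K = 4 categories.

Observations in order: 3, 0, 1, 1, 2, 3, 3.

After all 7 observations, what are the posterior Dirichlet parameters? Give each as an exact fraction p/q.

alpha_1=10/3, alpha_2=4, alpha_3=11/5, alpha_4=21/5

obs 1: x=3 → posterior Dirichlet(7/3, 2, 6/5, 11/5)
obs 2: x=0 → posterior Dirichlet(10/3, 2, 6/5, 11/5)
obs 3: x=1 → posterior Dirichlet(10/3, 3, 6/5, 11/5)
obs 4: x=1 → posterior Dirichlet(10/3, 4, 6/5, 11/5)
obs 5: x=2 → posterior Dirichlet(10/3, 4, 11/5, 11/5)
obs 6: x=3 → posterior Dirichlet(10/3, 4, 11/5, 16/5)
obs 7: x=3 → posterior Dirichlet(10/3, 4, 11/5, 21/5)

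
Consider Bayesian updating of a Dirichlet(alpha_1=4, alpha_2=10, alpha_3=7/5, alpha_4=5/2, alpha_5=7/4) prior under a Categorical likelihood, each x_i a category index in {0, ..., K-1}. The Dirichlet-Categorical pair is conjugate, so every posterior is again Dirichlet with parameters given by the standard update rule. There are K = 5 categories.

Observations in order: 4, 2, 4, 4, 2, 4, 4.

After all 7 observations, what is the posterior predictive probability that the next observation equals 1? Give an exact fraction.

200/533

obs 1: x=4 → posterior Dirichlet(4, 10, 7/5, 5/2, 11/4)
obs 2: x=2 → posterior Dirichlet(4, 10, 12/5, 5/2, 11/4)
obs 3: x=4 → posterior Dirichlet(4, 10, 12/5, 5/2, 15/4)
obs 4: x=4 → posterior Dirichlet(4, 10, 12/5, 5/2, 19/4)
obs 5: x=2 → posterior Dirichlet(4, 10, 17/5, 5/2, 19/4)
obs 6: x=4 → posterior Dirichlet(4, 10, 17/5, 5/2, 23/4)
obs 7: x=4 → posterior Dirichlet(4, 10, 17/5, 5/2, 27/4)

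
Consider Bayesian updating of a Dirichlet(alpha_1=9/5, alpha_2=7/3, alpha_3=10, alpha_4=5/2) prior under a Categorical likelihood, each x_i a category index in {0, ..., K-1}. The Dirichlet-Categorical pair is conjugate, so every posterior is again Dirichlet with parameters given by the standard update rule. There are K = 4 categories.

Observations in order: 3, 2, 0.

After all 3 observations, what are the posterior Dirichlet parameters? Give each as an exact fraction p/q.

obs 1: x=3 → posterior Dirichlet(9/5, 7/3, 10, 7/2)
obs 2: x=2 → posterior Dirichlet(9/5, 7/3, 11, 7/2)
obs 3: x=0 → posterior Dirichlet(14/5, 7/3, 11, 7/2)

alpha_1=14/5, alpha_2=7/3, alpha_3=11, alpha_4=7/2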